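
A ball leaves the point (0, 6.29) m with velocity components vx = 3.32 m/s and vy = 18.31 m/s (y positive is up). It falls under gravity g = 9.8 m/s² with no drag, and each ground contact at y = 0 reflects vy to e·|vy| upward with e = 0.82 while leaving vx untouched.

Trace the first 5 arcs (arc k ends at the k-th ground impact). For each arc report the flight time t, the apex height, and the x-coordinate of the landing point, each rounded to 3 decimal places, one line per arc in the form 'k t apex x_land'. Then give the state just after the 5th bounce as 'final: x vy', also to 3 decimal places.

Arc 1: start y=6.290, vy=18.310 → t=4.053, apex=23.395, x_land=13.457, impact vy=-21.414
  bounce: vy ← 0.82·21.414 = 17.559
Arc 2: start y=0.000, vy=17.559 → t=3.583, apex=15.731, x_land=25.355, impact vy=-17.559
  bounce: vy ← 0.82·17.559 = 14.398
Arc 3: start y=0.000, vy=14.398 → t=2.938, apex=10.577, x_land=35.110, impact vy=-14.398
  bounce: vy ← 0.82·14.398 = 11.807
Arc 4: start y=0.000, vy=11.807 → t=2.410, apex=7.112, x_land=43.110, impact vy=-11.807
  bounce: vy ← 0.82·11.807 = 9.682
Arc 5: start y=0.000, vy=9.682 → t=1.976, apex=4.782, x_land=49.670, impact vy=-9.682
  bounce: vy ← 0.82·9.682 = 7.939

1 4.053 23.395 13.457
2 3.583 15.731 25.355
3 2.938 10.577 35.110
4 2.410 7.112 43.110
5 1.976 4.782 49.670
final: 49.670 7.939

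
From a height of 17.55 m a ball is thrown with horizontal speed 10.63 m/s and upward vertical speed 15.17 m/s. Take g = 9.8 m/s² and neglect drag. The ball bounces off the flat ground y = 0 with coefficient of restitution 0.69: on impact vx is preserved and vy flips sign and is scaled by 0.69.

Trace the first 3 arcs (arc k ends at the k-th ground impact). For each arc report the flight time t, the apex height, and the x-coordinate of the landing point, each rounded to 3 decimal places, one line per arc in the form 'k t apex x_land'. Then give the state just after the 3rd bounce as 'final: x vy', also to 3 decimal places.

Arc 1: start y=17.550, vy=15.170 → t=3.993, apex=29.291, x_land=42.445, impact vy=-23.961
  bounce: vy ← 0.69·23.961 = 16.533
Arc 2: start y=0.000, vy=16.533 → t=3.374, apex=13.946, x_land=78.311, impact vy=-16.533
  bounce: vy ← 0.69·16.533 = 11.408
Arc 3: start y=0.000, vy=11.408 → t=2.328, apex=6.639, x_land=103.058, impact vy=-11.408
  bounce: vy ← 0.69·11.408 = 7.871

1 3.993 29.291 42.445
2 3.374 13.946 78.311
3 2.328 6.639 103.058
final: 103.058 7.871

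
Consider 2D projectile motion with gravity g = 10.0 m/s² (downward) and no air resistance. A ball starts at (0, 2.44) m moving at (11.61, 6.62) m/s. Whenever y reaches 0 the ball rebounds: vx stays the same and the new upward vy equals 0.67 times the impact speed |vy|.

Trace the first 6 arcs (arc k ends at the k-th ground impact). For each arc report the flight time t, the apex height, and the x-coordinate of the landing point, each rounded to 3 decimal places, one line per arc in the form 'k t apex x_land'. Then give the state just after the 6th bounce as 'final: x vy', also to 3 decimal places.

1 1.624 4.631 18.859
2 1.290 2.079 33.832
3 0.864 0.933 43.864
4 0.579 0.419 50.585
5 0.388 0.188 55.088
6 0.260 0.084 58.105
final: 58.105 0.871

Arc 1: start y=2.440, vy=6.620 → t=1.624, apex=4.631, x_land=18.859, impact vy=-9.624
  bounce: vy ← 0.67·9.624 = 6.448
Arc 2: start y=0.000, vy=6.448 → t=1.290, apex=2.079, x_land=33.832, impact vy=-6.448
  bounce: vy ← 0.67·6.448 = 4.320
Arc 3: start y=0.000, vy=4.320 → t=0.864, apex=0.933, x_land=43.864, impact vy=-4.320
  bounce: vy ← 0.67·4.320 = 2.895
Arc 4: start y=0.000, vy=2.895 → t=0.579, apex=0.419, x_land=50.585, impact vy=-2.895
  bounce: vy ← 0.67·2.895 = 1.939
Arc 5: start y=0.000, vy=1.939 → t=0.388, apex=0.188, x_land=55.088, impact vy=-1.939
  bounce: vy ← 0.67·1.939 = 1.299
Arc 6: start y=0.000, vy=1.299 → t=0.260, apex=0.084, x_land=58.105, impact vy=-1.299
  bounce: vy ← 0.67·1.299 = 0.871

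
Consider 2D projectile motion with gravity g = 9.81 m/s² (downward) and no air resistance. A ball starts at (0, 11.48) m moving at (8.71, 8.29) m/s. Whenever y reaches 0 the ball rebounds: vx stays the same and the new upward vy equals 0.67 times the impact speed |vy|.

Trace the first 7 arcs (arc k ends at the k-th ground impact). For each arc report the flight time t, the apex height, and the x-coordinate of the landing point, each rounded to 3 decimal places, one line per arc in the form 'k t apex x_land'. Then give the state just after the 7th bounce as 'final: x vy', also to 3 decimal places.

1 2.593 14.983 22.583
2 2.342 6.726 42.982
3 1.569 3.019 56.649
4 1.051 1.355 65.806
5 0.704 0.608 71.941
6 0.472 0.273 76.051
7 0.316 0.123 78.805
final: 78.805 1.039

Arc 1: start y=11.480, vy=8.290 → t=2.593, apex=14.983, x_land=22.583, impact vy=-17.145
  bounce: vy ← 0.67·17.145 = 11.487
Arc 2: start y=0.000, vy=11.487 → t=2.342, apex=6.726, x_land=42.982, impact vy=-11.487
  bounce: vy ← 0.67·11.487 = 7.697
Arc 3: start y=0.000, vy=7.697 → t=1.569, apex=3.019, x_land=56.649, impact vy=-7.697
  bounce: vy ← 0.67·7.697 = 5.157
Arc 4: start y=0.000, vy=5.157 → t=1.051, apex=1.355, x_land=65.806, impact vy=-5.157
  bounce: vy ← 0.67·5.157 = 3.455
Arc 5: start y=0.000, vy=3.455 → t=0.704, apex=0.608, x_land=71.941, impact vy=-3.455
  bounce: vy ← 0.67·3.455 = 2.315
Arc 6: start y=0.000, vy=2.315 → t=0.472, apex=0.273, x_land=76.051, impact vy=-2.315
  bounce: vy ← 0.67·2.315 = 1.551
Arc 7: start y=0.000, vy=1.551 → t=0.316, apex=0.123, x_land=78.805, impact vy=-1.551
  bounce: vy ← 0.67·1.551 = 1.039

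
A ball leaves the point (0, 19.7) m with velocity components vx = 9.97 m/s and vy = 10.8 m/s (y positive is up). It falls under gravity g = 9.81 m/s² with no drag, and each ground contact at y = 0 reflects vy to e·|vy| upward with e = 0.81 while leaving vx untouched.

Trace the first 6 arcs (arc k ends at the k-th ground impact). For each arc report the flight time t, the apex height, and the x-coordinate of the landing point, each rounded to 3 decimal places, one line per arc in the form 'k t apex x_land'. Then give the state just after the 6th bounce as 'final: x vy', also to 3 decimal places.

Arc 1: start y=19.700, vy=10.800 → t=3.387, apex=25.645, x_land=33.773, impact vy=-22.431
  bounce: vy ← 0.81·22.431 = 18.169
Arc 2: start y=0.000, vy=18.169 → t=3.704, apex=16.826, x_land=70.704, impact vy=-18.169
  bounce: vy ← 0.81·18.169 = 14.717
Arc 3: start y=0.000, vy=14.717 → t=3.000, apex=11.039, x_land=100.618, impact vy=-14.717
  bounce: vy ← 0.81·14.717 = 11.921
Arc 4: start y=0.000, vy=11.921 → t=2.430, apex=7.243, x_land=124.849, impact vy=-11.921
  bounce: vy ← 0.81·11.921 = 9.656
Arc 5: start y=0.000, vy=9.656 → t=1.969, apex=4.752, x_land=144.475, impact vy=-9.656
  bounce: vy ← 0.81·9.656 = 7.821
Arc 6: start y=0.000, vy=7.821 → t=1.595, apex=3.118, x_land=160.373, impact vy=-7.821
  bounce: vy ← 0.81·7.821 = 6.335

1 3.387 25.645 33.773
2 3.704 16.826 70.704
3 3.000 11.039 100.618
4 2.430 7.243 124.849
5 1.969 4.752 144.475
6 1.595 3.118 160.373
final: 160.373 6.335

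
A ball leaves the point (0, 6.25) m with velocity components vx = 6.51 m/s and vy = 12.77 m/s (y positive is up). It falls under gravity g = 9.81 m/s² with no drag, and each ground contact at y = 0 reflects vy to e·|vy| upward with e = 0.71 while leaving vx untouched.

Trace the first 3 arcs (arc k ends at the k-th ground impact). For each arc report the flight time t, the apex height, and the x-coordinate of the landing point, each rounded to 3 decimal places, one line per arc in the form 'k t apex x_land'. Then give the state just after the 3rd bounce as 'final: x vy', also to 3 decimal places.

Arc 1: start y=6.250, vy=12.770 → t=3.025, apex=14.562, x_land=19.691, impact vy=-16.903
  bounce: vy ← 0.71·16.903 = 12.001
Arc 2: start y=0.000, vy=12.001 → t=2.447, apex=7.340, x_land=35.619, impact vy=-12.001
  bounce: vy ← 0.71·12.001 = 8.521
Arc 3: start y=0.000, vy=8.521 → t=1.737, apex=3.700, x_land=46.927, impact vy=-8.521
  bounce: vy ← 0.71·8.521 = 6.050

1 3.025 14.562 19.691
2 2.447 7.340 35.619
3 1.737 3.700 46.927
final: 46.927 6.050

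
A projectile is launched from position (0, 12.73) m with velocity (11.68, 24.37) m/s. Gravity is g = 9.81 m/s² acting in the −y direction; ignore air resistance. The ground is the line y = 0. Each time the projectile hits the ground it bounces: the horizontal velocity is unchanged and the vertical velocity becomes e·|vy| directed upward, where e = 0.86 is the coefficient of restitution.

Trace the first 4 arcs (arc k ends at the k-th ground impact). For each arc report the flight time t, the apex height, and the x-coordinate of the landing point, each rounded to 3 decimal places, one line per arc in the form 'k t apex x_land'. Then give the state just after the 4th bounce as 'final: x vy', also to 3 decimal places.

Arc 1: start y=12.730, vy=24.370 → t=5.445, apex=43.000, x_land=63.598, impact vy=-29.046
  bounce: vy ← 0.86·29.046 = 24.979
Arc 2: start y=0.000, vy=24.979 → t=5.093, apex=31.803, x_land=123.080, impact vy=-24.979
  bounce: vy ← 0.86·24.979 = 21.482
Arc 3: start y=0.000, vy=21.482 → t=4.380, apex=23.521, x_land=174.235, impact vy=-21.482
  bounce: vy ← 0.86·21.482 = 18.475
Arc 4: start y=0.000, vy=18.475 → t=3.767, apex=17.396, x_land=218.228, impact vy=-18.475
  bounce: vy ← 0.86·18.475 = 15.888

1 5.445 43.000 63.598
2 5.093 31.803 123.080
3 4.380 23.521 174.235
4 3.767 17.396 218.228
final: 218.228 15.888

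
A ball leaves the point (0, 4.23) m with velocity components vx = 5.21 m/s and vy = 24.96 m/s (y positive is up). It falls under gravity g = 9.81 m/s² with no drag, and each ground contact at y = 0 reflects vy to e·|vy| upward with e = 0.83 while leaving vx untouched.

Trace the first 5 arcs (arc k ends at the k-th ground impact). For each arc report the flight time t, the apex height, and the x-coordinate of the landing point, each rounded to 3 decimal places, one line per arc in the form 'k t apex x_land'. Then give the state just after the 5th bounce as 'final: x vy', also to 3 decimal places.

Arc 1: start y=4.230, vy=24.960 → t=5.253, apex=35.983, x_land=27.367, impact vy=-26.571
  bounce: vy ← 0.83·26.571 = 22.054
Arc 2: start y=0.000, vy=22.054 → t=4.496, apex=24.789, x_land=50.792, impact vy=-22.054
  bounce: vy ← 0.83·22.054 = 18.304
Arc 3: start y=0.000, vy=18.304 → t=3.732, apex=17.077, x_land=70.235, impact vy=-18.304
  bounce: vy ← 0.83·18.304 = 15.193
Arc 4: start y=0.000, vy=15.193 → t=3.097, apex=11.764, x_land=86.372, impact vy=-15.193
  bounce: vy ← 0.83·15.193 = 12.610
Arc 5: start y=0.000, vy=12.610 → t=2.571, apex=8.105, x_land=99.766, impact vy=-12.610
  bounce: vy ← 0.83·12.610 = 10.466

1 5.253 35.983 27.367
2 4.496 24.789 50.792
3 3.732 17.077 70.235
4 3.097 11.764 86.372
5 2.571 8.105 99.766
final: 99.766 10.466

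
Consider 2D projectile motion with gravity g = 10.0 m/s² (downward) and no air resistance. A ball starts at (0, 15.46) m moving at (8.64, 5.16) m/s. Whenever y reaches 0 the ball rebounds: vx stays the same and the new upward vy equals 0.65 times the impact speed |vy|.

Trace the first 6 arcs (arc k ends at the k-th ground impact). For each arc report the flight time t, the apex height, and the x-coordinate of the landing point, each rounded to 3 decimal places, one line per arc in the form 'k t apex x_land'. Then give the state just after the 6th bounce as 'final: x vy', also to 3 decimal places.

Arc 1: start y=15.460, vy=5.160 → t=2.349, apex=16.791, x_land=20.292, impact vy=-18.326
  bounce: vy ← 0.65·18.326 = 11.912
Arc 2: start y=0.000, vy=11.912 → t=2.382, apex=7.094, x_land=40.875, impact vy=-11.912
  bounce: vy ← 0.65·11.912 = 7.743
Arc 3: start y=0.000, vy=7.743 → t=1.549, apex=2.997, x_land=54.254, impact vy=-7.743
  bounce: vy ← 0.65·7.743 = 5.033
Arc 4: start y=0.000, vy=5.033 → t=1.007, apex=1.266, x_land=62.950, impact vy=-5.033
  bounce: vy ← 0.65·5.033 = 3.271
Arc 5: start y=0.000, vy=3.271 → t=0.654, apex=0.535, x_land=68.603, impact vy=-3.271
  bounce: vy ← 0.65·3.271 = 2.126
Arc 6: start y=0.000, vy=2.126 → t=0.425, apex=0.226, x_land=72.277, impact vy=-2.126
  bounce: vy ← 0.65·2.126 = 1.382

1 2.349 16.791 20.292
2 2.382 7.094 40.875
3 1.549 2.997 54.254
4 1.007 1.266 62.950
5 0.654 0.535 68.603
6 0.425 0.226 72.277
final: 72.277 1.382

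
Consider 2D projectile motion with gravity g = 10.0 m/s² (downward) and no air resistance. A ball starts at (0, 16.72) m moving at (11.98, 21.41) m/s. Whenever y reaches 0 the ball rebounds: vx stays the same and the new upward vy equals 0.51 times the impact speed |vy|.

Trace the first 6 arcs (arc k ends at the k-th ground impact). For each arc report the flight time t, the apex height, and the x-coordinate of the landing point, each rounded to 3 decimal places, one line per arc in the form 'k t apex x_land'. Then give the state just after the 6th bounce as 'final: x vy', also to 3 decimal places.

Arc 1: start y=16.720, vy=21.410 → t=4.957, apex=39.639, x_land=59.381, impact vy=-28.156
  bounce: vy ← 0.51·28.156 = 14.360
Arc 2: start y=0.000, vy=14.360 → t=2.872, apex=10.310, x_land=93.787, impact vy=-14.360
  bounce: vy ← 0.51·14.360 = 7.324
Arc 3: start y=0.000, vy=7.324 → t=1.465, apex=2.682, x_land=111.334, impact vy=-7.324
  bounce: vy ← 0.51·7.324 = 3.735
Arc 4: start y=0.000, vy=3.735 → t=0.747, apex=0.698, x_land=120.283, impact vy=-3.735
  bounce: vy ← 0.51·3.735 = 1.905
Arc 5: start y=0.000, vy=1.905 → t=0.381, apex=0.181, x_land=124.847, impact vy=-1.905
  bounce: vy ← 0.51·1.905 = 0.971
Arc 6: start y=0.000, vy=0.971 → t=0.194, apex=0.047, x_land=127.175, impact vy=-0.971
  bounce: vy ← 0.51·0.971 = 0.495

1 4.957 39.639 59.381
2 2.872 10.310 93.787
3 1.465 2.682 111.334
4 0.747 0.698 120.283
5 0.381 0.181 124.847
6 0.194 0.047 127.175
final: 127.175 0.495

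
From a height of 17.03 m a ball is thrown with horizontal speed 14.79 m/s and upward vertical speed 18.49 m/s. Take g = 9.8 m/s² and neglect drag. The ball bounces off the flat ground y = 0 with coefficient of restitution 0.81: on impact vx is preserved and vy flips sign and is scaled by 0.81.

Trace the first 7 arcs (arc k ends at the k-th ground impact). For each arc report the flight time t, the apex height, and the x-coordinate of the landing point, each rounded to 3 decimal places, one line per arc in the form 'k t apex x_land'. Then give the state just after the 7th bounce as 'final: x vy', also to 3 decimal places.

1 4.539 34.473 67.134
2 4.297 22.618 130.685
3 3.480 14.839 182.162
4 2.819 9.736 223.858
5 2.284 6.388 257.631
6 1.850 4.191 284.988
7 1.498 2.750 307.147
final: 307.147 5.947

Arc 1: start y=17.030, vy=18.490 → t=4.539, apex=34.473, x_land=67.134, impact vy=-25.994
  bounce: vy ← 0.81·25.994 = 21.055
Arc 2: start y=0.000, vy=21.055 → t=4.297, apex=22.618, x_land=130.685, impact vy=-21.055
  bounce: vy ← 0.81·21.055 = 17.054
Arc 3: start y=0.000, vy=17.054 → t=3.480, apex=14.839, x_land=182.162, impact vy=-17.054
  bounce: vy ← 0.81·17.054 = 13.814
Arc 4: start y=0.000, vy=13.814 → t=2.819, apex=9.736, x_land=223.858, impact vy=-13.814
  bounce: vy ← 0.81·13.814 = 11.189
Arc 5: start y=0.000, vy=11.189 → t=2.284, apex=6.388, x_land=257.631, impact vy=-11.189
  bounce: vy ← 0.81·11.189 = 9.063
Arc 6: start y=0.000, vy=9.063 → t=1.850, apex=4.191, x_land=284.988, impact vy=-9.063
  bounce: vy ← 0.81·9.063 = 7.341
Arc 7: start y=0.000, vy=7.341 → t=1.498, apex=2.750, x_land=307.147, impact vy=-7.341
  bounce: vy ← 0.81·7.341 = 5.947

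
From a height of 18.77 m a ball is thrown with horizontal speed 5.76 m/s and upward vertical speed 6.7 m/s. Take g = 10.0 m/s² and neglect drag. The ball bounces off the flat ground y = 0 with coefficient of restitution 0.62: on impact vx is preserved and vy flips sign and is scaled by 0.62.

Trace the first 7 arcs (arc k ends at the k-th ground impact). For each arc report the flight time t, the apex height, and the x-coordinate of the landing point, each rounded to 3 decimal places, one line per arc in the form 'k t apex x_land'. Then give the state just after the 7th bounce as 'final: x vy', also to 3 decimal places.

Arc 1: start y=18.770, vy=6.700 → t=2.720, apex=21.014, x_land=15.668, impact vy=-20.501
  bounce: vy ← 0.62·20.501 = 12.711
Arc 2: start y=0.000, vy=12.711 → t=2.542, apex=8.078, x_land=30.310, impact vy=-12.711
  bounce: vy ← 0.62·12.711 = 7.881
Arc 3: start y=0.000, vy=7.881 → t=1.576, apex=3.105, x_land=39.389, impact vy=-7.881
  bounce: vy ← 0.62·7.881 = 4.886
Arc 4: start y=0.000, vy=4.886 → t=0.977, apex=1.194, x_land=45.017, impact vy=-4.886
  bounce: vy ← 0.62·4.886 = 3.029
Arc 5: start y=0.000, vy=3.029 → t=0.606, apex=0.459, x_land=48.507, impact vy=-3.029
  bounce: vy ← 0.62·3.029 = 1.878
Arc 6: start y=0.000, vy=1.878 → t=0.376, apex=0.176, x_land=50.671, impact vy=-1.878
  bounce: vy ← 0.62·1.878 = 1.164
Arc 7: start y=0.000, vy=1.164 → t=0.233, apex=0.068, x_land=52.012, impact vy=-1.164
  bounce: vy ← 0.62·1.164 = 0.722

1 2.720 21.014 15.668
2 2.542 8.078 30.310
3 1.576 3.105 39.389
4 0.977 1.194 45.017
5 0.606 0.459 48.507
6 0.376 0.176 50.671
7 0.233 0.068 52.012
final: 52.012 0.722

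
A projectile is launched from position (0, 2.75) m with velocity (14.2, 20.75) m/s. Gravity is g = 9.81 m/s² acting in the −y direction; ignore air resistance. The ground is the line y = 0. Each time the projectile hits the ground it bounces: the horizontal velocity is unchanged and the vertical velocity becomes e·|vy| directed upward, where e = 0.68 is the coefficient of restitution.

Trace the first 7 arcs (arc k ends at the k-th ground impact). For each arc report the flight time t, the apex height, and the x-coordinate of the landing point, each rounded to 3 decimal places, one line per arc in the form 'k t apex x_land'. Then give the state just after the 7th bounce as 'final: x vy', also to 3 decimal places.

Arc 1: start y=2.750, vy=20.750 → t=4.359, apex=24.695, x_land=61.898, impact vy=-22.012
  bounce: vy ← 0.68·22.012 = 14.968
Arc 2: start y=0.000, vy=14.968 → t=3.052, apex=11.419, x_land=105.230, impact vy=-14.968
  bounce: vy ← 0.68·14.968 = 10.178
Arc 3: start y=0.000, vy=10.178 → t=2.075, apex=5.280, x_land=134.696, impact vy=-10.178
  bounce: vy ← 0.68·10.178 = 6.921
Arc 4: start y=0.000, vy=6.921 → t=1.411, apex=2.442, x_land=154.733, impact vy=-6.921
  bounce: vy ← 0.68·6.921 = 4.706
Arc 5: start y=0.000, vy=4.706 → t=0.960, apex=1.129, x_land=168.358, impact vy=-4.706
  bounce: vy ← 0.68·4.706 = 3.200
Arc 6: start y=0.000, vy=3.200 → t=0.652, apex=0.522, x_land=177.623, impact vy=-3.200
  bounce: vy ← 0.68·3.200 = 2.176
Arc 7: start y=0.000, vy=2.176 → t=0.444, apex=0.241, x_land=183.924, impact vy=-2.176
  bounce: vy ← 0.68·2.176 = 1.480

1 4.359 24.695 61.898
2 3.052 11.419 105.230
3 2.075 5.280 134.696
4 1.411 2.442 154.733
5 0.960 1.129 168.358
6 0.652 0.522 177.623
7 0.444 0.241 183.924
final: 183.924 1.480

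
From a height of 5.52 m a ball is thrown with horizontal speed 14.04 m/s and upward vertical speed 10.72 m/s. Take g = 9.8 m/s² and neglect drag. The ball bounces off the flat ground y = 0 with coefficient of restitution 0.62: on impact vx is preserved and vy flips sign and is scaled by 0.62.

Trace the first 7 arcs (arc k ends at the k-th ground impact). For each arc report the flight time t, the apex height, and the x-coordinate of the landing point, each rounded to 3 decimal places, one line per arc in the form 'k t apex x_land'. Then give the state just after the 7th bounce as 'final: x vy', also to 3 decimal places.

Arc 1: start y=5.520, vy=10.720 → t=2.618, apex=11.383, x_land=36.757, impact vy=-14.937
  bounce: vy ← 0.62·14.937 = 9.261
Arc 2: start y=0.000, vy=9.261 → t=1.890, apex=4.376, x_land=63.293, impact vy=-9.261
  bounce: vy ← 0.62·9.261 = 5.742
Arc 3: start y=0.000, vy=5.742 → t=1.172, apex=1.682, x_land=79.744, impact vy=-5.742
  bounce: vy ← 0.62·5.742 = 3.560
Arc 4: start y=0.000, vy=3.560 → t=0.727, apex=0.647, x_land=89.945, impact vy=-3.560
  bounce: vy ← 0.62·3.560 = 2.207
Arc 5: start y=0.000, vy=2.207 → t=0.450, apex=0.249, x_land=96.269, impact vy=-2.207
  bounce: vy ← 0.62·2.207 = 1.368
Arc 6: start y=0.000, vy=1.368 → t=0.279, apex=0.096, x_land=100.190, impact vy=-1.368
  bounce: vy ← 0.62·1.368 = 0.848
Arc 7: start y=0.000, vy=0.848 → t=0.173, apex=0.037, x_land=102.621, impact vy=-0.848
  bounce: vy ← 0.62·0.848 = 0.526

1 2.618 11.383 36.757
2 1.890 4.376 63.293
3 1.172 1.682 79.744
4 0.727 0.647 89.945
5 0.450 0.249 96.269
6 0.279 0.096 100.190
7 0.173 0.037 102.621
final: 102.621 0.526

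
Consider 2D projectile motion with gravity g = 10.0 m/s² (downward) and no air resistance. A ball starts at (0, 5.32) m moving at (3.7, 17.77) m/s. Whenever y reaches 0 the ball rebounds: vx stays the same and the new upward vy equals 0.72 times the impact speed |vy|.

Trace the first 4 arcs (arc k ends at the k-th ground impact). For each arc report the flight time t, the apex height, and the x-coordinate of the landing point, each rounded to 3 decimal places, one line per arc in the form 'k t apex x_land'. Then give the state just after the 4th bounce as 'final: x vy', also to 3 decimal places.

Arc 1: start y=5.320, vy=17.770 → t=3.832, apex=21.109, x_land=14.177, impact vy=-20.547
  bounce: vy ← 0.72·20.547 = 14.794
Arc 2: start y=0.000, vy=14.794 → t=2.959, apex=10.943, x_land=25.125, impact vy=-14.794
  bounce: vy ← 0.72·14.794 = 10.651
Arc 3: start y=0.000, vy=10.651 → t=2.130, apex=5.673, x_land=33.007, impact vy=-10.651
  bounce: vy ← 0.72·10.651 = 7.669
Arc 4: start y=0.000, vy=7.669 → t=1.534, apex=2.941, x_land=38.682, impact vy=-7.669
  bounce: vy ← 0.72·7.669 = 5.522

1 3.832 21.109 14.177
2 2.959 10.943 25.125
3 2.130 5.673 33.007
4 1.534 2.941 38.682
final: 38.682 5.522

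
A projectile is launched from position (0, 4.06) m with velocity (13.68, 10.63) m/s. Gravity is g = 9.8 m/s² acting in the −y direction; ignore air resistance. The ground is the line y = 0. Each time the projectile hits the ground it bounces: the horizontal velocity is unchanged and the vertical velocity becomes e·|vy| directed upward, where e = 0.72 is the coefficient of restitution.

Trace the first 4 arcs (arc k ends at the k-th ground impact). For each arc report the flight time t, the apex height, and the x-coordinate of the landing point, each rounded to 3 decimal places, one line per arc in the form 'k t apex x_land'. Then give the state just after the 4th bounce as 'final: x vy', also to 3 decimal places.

Arc 1: start y=4.060, vy=10.630 → t=2.501, apex=9.825, x_land=34.210, impact vy=-13.877
  bounce: vy ← 0.72·13.877 = 9.991
Arc 2: start y=0.000, vy=9.991 → t=2.039, apex=5.093, x_land=62.104, impact vy=-9.991
  bounce: vy ← 0.72·9.991 = 7.194
Arc 3: start y=0.000, vy=7.194 → t=1.468, apex=2.640, x_land=82.189, impact vy=-7.194
  bounce: vy ← 0.72·7.194 = 5.180
Arc 4: start y=0.000, vy=5.180 → t=1.057, apex=1.369, x_land=96.649, impact vy=-5.180
  bounce: vy ← 0.72·5.180 = 3.729

1 2.501 9.825 34.210
2 2.039 5.093 62.104
3 1.468 2.640 82.189
4 1.057 1.369 96.649
final: 96.649 3.729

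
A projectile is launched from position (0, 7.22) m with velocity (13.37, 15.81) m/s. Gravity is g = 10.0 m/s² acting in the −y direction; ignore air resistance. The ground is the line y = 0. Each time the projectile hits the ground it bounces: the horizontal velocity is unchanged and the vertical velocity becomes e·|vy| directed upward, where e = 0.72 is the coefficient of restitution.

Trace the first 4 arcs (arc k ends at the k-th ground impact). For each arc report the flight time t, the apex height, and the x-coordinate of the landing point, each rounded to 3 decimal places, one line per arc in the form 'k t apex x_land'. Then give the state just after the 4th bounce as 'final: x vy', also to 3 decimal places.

Arc 1: start y=7.220, vy=15.810 → t=3.567, apex=19.718, x_land=47.689, impact vy=-19.858
  bounce: vy ← 0.72·19.858 = 14.298
Arc 2: start y=0.000, vy=14.298 → t=2.860, apex=10.222, x_land=85.922, impact vy=-14.298
  bounce: vy ← 0.72·14.298 = 10.295
Arc 3: start y=0.000, vy=10.295 → t=2.059, apex=5.299, x_land=113.449, impact vy=-10.295
  bounce: vy ← 0.72·10.295 = 7.412
Arc 4: start y=0.000, vy=7.412 → t=1.482, apex=2.747, x_land=133.269, impact vy=-7.412
  bounce: vy ← 0.72·7.412 = 5.337

1 3.567 19.718 47.689
2 2.860 10.222 85.922
3 2.059 5.299 113.449
4 1.482 2.747 133.269
final: 133.269 5.337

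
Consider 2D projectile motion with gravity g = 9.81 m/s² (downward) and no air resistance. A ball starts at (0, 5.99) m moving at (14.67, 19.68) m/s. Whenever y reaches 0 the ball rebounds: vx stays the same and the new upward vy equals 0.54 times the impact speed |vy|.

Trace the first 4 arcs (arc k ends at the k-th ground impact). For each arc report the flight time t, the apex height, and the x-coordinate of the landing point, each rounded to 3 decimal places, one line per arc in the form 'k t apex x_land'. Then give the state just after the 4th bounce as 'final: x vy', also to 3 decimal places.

Arc 1: start y=5.990, vy=19.680 → t=4.296, apex=25.730, x_land=63.029, impact vy=-22.468
  bounce: vy ← 0.54·22.468 = 12.133
Arc 2: start y=0.000, vy=12.133 → t=2.474, apex=7.503, x_land=99.317, impact vy=-12.133
  bounce: vy ← 0.54·12.133 = 6.552
Arc 3: start y=0.000, vy=6.552 → t=1.336, apex=2.188, x_land=118.912, impact vy=-6.552
  bounce: vy ← 0.54·6.552 = 3.538
Arc 4: start y=0.000, vy=3.538 → t=0.721, apex=0.638, x_land=129.493, impact vy=-3.538
  bounce: vy ← 0.54·3.538 = 1.910

1 4.296 25.730 63.029
2 2.474 7.503 99.317
3 1.336 2.188 118.912
4 0.721 0.638 129.493
final: 129.493 1.910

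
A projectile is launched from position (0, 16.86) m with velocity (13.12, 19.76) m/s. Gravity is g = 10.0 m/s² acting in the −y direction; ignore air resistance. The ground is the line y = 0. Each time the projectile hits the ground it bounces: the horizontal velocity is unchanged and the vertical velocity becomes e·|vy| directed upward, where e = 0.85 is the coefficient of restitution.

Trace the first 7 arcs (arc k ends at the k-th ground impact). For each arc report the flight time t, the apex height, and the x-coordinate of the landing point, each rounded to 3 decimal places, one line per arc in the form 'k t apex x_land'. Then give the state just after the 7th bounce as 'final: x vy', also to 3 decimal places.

Arc 1: start y=16.860, vy=19.760 → t=4.674, apex=36.383, x_land=61.316, impact vy=-26.975
  bounce: vy ← 0.85·26.975 = 22.929
Arc 2: start y=0.000, vy=22.929 → t=4.586, apex=26.287, x_land=121.482, impact vy=-22.929
  bounce: vy ← 0.85·22.929 = 19.490
Arc 3: start y=0.000, vy=19.490 → t=3.898, apex=18.992, x_land=172.622, impact vy=-19.490
  bounce: vy ← 0.85·19.490 = 16.566
Arc 4: start y=0.000, vy=16.566 → t=3.313, apex=13.722, x_land=216.092, impact vy=-16.566
  bounce: vy ← 0.85·16.566 = 14.081
Arc 5: start y=0.000, vy=14.081 → t=2.816, apex=9.914, x_land=253.041, impact vy=-14.081
  bounce: vy ← 0.85·14.081 = 11.969
Arc 6: start y=0.000, vy=11.969 → t=2.394, apex=7.163, x_land=284.448, impact vy=-11.969
  bounce: vy ← 0.85·11.969 = 10.174
Arc 7: start y=0.000, vy=10.174 → t=2.035, apex=5.175, x_land=311.143, impact vy=-10.174
  bounce: vy ← 0.85·10.174 = 8.648

1 4.674 36.383 61.316
2 4.586 26.287 121.482
3 3.898 18.992 172.622
4 3.313 13.722 216.092
5 2.816 9.914 253.041
6 2.394 7.163 284.448
7 2.035 5.175 311.143
final: 311.143 8.648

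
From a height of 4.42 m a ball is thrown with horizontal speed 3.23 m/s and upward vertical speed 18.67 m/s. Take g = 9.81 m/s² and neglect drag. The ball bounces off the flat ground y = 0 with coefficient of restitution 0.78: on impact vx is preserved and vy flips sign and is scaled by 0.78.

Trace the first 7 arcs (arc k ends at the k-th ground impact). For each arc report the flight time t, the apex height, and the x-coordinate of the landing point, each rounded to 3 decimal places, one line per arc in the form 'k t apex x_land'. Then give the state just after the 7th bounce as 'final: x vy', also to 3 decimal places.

1 4.030 22.186 13.017
2 3.318 13.498 23.733
3 2.588 8.212 32.092
4 2.019 4.996 38.612
5 1.574 3.040 43.697
6 1.228 1.849 47.664
7 0.958 1.125 50.758
final: 50.758 3.665

Arc 1: start y=4.420, vy=18.670 → t=4.030, apex=22.186, x_land=13.017, impact vy=-20.864
  bounce: vy ← 0.78·20.864 = 16.274
Arc 2: start y=0.000, vy=16.274 → t=3.318, apex=13.498, x_land=23.733, impact vy=-16.274
  bounce: vy ← 0.78·16.274 = 12.693
Arc 3: start y=0.000, vy=12.693 → t=2.588, apex=8.212, x_land=32.092, impact vy=-12.693
  bounce: vy ← 0.78·12.693 = 9.901
Arc 4: start y=0.000, vy=9.901 → t=2.019, apex=4.996, x_land=38.612, impact vy=-9.901
  bounce: vy ← 0.78·9.901 = 7.723
Arc 5: start y=0.000, vy=7.723 → t=1.574, apex=3.040, x_land=43.697, impact vy=-7.723
  bounce: vy ← 0.78·7.723 = 6.024
Arc 6: start y=0.000, vy=6.024 → t=1.228, apex=1.849, x_land=47.664, impact vy=-6.024
  bounce: vy ← 0.78·6.024 = 4.698
Arc 7: start y=0.000, vy=4.698 → t=0.958, apex=1.125, x_land=50.758, impact vy=-4.698
  bounce: vy ← 0.78·4.698 = 3.665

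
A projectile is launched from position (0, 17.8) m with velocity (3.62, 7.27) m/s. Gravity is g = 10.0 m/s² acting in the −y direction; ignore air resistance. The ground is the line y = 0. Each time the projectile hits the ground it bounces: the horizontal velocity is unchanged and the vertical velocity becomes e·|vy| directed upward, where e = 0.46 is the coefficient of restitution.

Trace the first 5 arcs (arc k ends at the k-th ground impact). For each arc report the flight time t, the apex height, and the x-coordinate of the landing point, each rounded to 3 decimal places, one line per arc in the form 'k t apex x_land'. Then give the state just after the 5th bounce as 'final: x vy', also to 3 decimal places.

Arc 1: start y=17.800, vy=7.270 → t=2.749, apex=20.443, x_land=9.951, impact vy=-20.220
  bounce: vy ← 0.46·20.220 = 9.301
Arc 2: start y=0.000, vy=9.301 → t=1.860, apex=4.326, x_land=16.686, impact vy=-9.301
  bounce: vy ← 0.46·9.301 = 4.279
Arc 3: start y=0.000, vy=4.279 → t=0.856, apex=0.915, x_land=19.783, impact vy=-4.279
  bounce: vy ← 0.46·4.279 = 1.968
Arc 4: start y=0.000, vy=1.968 → t=0.394, apex=0.194, x_land=21.208, impact vy=-1.968
  bounce: vy ← 0.46·1.968 = 0.905
Arc 5: start y=0.000, vy=0.905 → t=0.181, apex=0.041, x_land=21.864, impact vy=-0.905
  bounce: vy ← 0.46·0.905 = 0.416

1 2.749 20.443 9.951
2 1.860 4.326 16.686
3 0.856 0.915 19.783
4 0.394 0.194 21.208
5 0.181 0.041 21.864
final: 21.864 0.416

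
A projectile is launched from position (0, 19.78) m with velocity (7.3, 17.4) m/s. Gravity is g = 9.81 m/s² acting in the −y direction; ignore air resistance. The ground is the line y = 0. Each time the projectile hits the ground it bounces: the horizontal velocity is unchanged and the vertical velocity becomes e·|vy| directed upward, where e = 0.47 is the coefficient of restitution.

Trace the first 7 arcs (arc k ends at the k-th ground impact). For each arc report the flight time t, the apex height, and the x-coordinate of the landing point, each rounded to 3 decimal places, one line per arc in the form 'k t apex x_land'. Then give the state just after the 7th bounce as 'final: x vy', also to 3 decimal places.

Arc 1: start y=19.780, vy=17.400 → t=4.453, apex=35.211, x_land=32.507, impact vy=-26.284
  bounce: vy ← 0.47·26.284 = 12.353
Arc 2: start y=0.000, vy=12.353 → t=2.519, apex=7.778, x_land=50.892, impact vy=-12.353
  bounce: vy ← 0.47·12.353 = 5.806
Arc 3: start y=0.000, vy=5.806 → t=1.184, apex=1.718, x_land=59.533, impact vy=-5.806
  bounce: vy ← 0.47·5.806 = 2.729
Arc 4: start y=0.000, vy=2.729 → t=0.556, apex=0.380, x_land=63.595, impact vy=-2.729
  bounce: vy ← 0.47·2.729 = 1.283
Arc 5: start y=0.000, vy=1.283 → t=0.261, apex=0.084, x_land=65.503, impact vy=-1.283
  bounce: vy ← 0.47·1.283 = 0.603
Arc 6: start y=0.000, vy=0.603 → t=0.123, apex=0.019, x_land=66.401, impact vy=-0.603
  bounce: vy ← 0.47·0.603 = 0.283
Arc 7: start y=0.000, vy=0.283 → t=0.058, apex=0.004, x_land=66.822, impact vy=-0.283
  bounce: vy ← 0.47·0.283 = 0.133

1 4.453 35.211 32.507
2 2.519 7.778 50.892
3 1.184 1.718 59.533
4 0.556 0.380 63.595
5 0.261 0.084 65.503
6 0.123 0.019 66.401
7 0.058 0.004 66.822
final: 66.822 0.133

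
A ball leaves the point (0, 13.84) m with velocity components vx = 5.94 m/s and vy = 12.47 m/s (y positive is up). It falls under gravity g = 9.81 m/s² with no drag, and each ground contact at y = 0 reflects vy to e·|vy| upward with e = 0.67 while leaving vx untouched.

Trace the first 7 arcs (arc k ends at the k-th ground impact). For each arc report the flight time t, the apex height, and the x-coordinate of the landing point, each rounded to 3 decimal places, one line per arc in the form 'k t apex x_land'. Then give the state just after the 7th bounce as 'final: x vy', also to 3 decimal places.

1 3.378 21.766 20.063
2 2.823 9.771 36.830
3 1.891 4.386 48.064
4 1.267 1.969 55.591
5 0.849 0.884 60.634
6 0.569 0.397 64.013
7 0.381 0.178 66.277
final: 66.277 1.252

Arc 1: start y=13.840, vy=12.470 → t=3.378, apex=21.766, x_land=20.063, impact vy=-20.665
  bounce: vy ← 0.67·20.665 = 13.846
Arc 2: start y=0.000, vy=13.846 → t=2.823, apex=9.771, x_land=36.830, impact vy=-13.846
  bounce: vy ← 0.67·13.846 = 9.277
Arc 3: start y=0.000, vy=9.277 → t=1.891, apex=4.386, x_land=48.064, impact vy=-9.277
  bounce: vy ← 0.67·9.277 = 6.215
Arc 4: start y=0.000, vy=6.215 → t=1.267, apex=1.969, x_land=55.591, impact vy=-6.215
  bounce: vy ← 0.67·6.215 = 4.164
Arc 5: start y=0.000, vy=4.164 → t=0.849, apex=0.884, x_land=60.634, impact vy=-4.164
  bounce: vy ← 0.67·4.164 = 2.790
Arc 6: start y=0.000, vy=2.790 → t=0.569, apex=0.397, x_land=64.013, impact vy=-2.790
  bounce: vy ← 0.67·2.790 = 1.869
Arc 7: start y=0.000, vy=1.869 → t=0.381, apex=0.178, x_land=66.277, impact vy=-1.869
  bounce: vy ← 0.67·1.869 = 1.252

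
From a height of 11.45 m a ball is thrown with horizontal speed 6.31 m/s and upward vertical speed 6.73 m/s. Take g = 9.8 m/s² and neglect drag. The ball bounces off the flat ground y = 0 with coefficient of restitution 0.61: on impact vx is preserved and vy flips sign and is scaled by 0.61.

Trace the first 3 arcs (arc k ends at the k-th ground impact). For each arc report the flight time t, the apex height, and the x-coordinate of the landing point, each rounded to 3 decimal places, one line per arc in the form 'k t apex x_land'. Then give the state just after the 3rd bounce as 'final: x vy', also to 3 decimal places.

1 2.363 13.761 14.908
2 2.044 5.120 27.808
3 1.247 1.905 35.678
final: 35.678 3.728

Arc 1: start y=11.450, vy=6.730 → t=2.363, apex=13.761, x_land=14.908, impact vy=-16.423
  bounce: vy ← 0.61·16.423 = 10.018
Arc 2: start y=0.000, vy=10.018 → t=2.044, apex=5.120, x_land=27.808, impact vy=-10.018
  bounce: vy ← 0.61·10.018 = 6.111
Arc 3: start y=0.000, vy=6.111 → t=1.247, apex=1.905, x_land=35.678, impact vy=-6.111
  bounce: vy ← 0.61·6.111 = 3.728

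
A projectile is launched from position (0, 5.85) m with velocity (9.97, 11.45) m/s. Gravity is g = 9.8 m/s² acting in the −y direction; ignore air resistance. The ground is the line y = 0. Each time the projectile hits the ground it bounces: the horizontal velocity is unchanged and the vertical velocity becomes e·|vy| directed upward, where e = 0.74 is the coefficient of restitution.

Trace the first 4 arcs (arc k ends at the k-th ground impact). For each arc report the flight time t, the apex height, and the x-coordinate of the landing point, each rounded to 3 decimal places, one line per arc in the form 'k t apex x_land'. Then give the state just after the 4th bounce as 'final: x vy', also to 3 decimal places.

1 2.768 12.539 27.597
2 2.368 6.866 51.202
3 1.752 3.760 68.669
4 1.296 2.059 81.594
final: 81.594 4.701

Arc 1: start y=5.850, vy=11.450 → t=2.768, apex=12.539, x_land=27.597, impact vy=-15.677
  bounce: vy ← 0.74·15.677 = 11.601
Arc 2: start y=0.000, vy=11.601 → t=2.368, apex=6.866, x_land=51.202, impact vy=-11.601
  bounce: vy ← 0.74·11.601 = 8.585
Arc 3: start y=0.000, vy=8.585 → t=1.752, apex=3.760, x_land=68.669, impact vy=-8.585
  bounce: vy ← 0.74·8.585 = 6.353
Arc 4: start y=0.000, vy=6.353 → t=1.296, apex=2.059, x_land=81.594, impact vy=-6.353
  bounce: vy ← 0.74·6.353 = 4.701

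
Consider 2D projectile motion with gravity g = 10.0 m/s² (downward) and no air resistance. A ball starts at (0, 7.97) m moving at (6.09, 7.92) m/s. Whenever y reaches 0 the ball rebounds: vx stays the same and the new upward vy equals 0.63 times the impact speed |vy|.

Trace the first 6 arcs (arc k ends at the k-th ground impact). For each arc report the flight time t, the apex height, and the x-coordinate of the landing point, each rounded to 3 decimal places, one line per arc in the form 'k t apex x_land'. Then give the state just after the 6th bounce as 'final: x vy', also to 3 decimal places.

Arc 1: start y=7.970, vy=7.920 → t=2.282, apex=11.106, x_land=13.900, impact vy=-14.904
  bounce: vy ← 0.63·14.904 = 9.389
Arc 2: start y=0.000, vy=9.389 → t=1.878, apex=4.408, x_land=25.336, impact vy=-9.389
  bounce: vy ← 0.63·9.389 = 5.915
Arc 3: start y=0.000, vy=5.915 → t=1.183, apex=1.750, x_land=32.541, impact vy=-5.915
  bounce: vy ← 0.63·5.915 = 3.727
Arc 4: start y=0.000, vy=3.727 → t=0.745, apex=0.694, x_land=37.080, impact vy=-3.727
  bounce: vy ← 0.63·3.727 = 2.348
Arc 5: start y=0.000, vy=2.348 → t=0.470, apex=0.276, x_land=39.940, impact vy=-2.348
  bounce: vy ← 0.63·2.348 = 1.479
Arc 6: start y=0.000, vy=1.479 → t=0.296, apex=0.109, x_land=41.741, impact vy=-1.479
  bounce: vy ← 0.63·1.479 = 0.932

1 2.282 11.106 13.900
2 1.878 4.408 25.336
3 1.183 1.750 32.541
4 0.745 0.694 37.080
5 0.470 0.276 39.940
6 0.296 0.109 41.741
final: 41.741 0.932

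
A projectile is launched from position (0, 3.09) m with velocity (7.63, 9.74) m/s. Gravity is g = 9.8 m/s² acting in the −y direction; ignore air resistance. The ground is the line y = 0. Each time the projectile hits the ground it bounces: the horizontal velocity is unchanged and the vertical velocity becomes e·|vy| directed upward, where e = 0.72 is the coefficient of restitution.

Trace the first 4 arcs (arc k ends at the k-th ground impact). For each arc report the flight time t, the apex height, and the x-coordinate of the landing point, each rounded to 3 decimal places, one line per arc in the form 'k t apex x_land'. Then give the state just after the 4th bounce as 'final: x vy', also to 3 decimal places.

Arc 1: start y=3.090, vy=9.740 → t=2.266, apex=7.930, x_land=17.290, impact vy=-12.467
  bounce: vy ← 0.72·12.467 = 8.976
Arc 2: start y=0.000, vy=8.976 → t=1.832, apex=4.111, x_land=31.267, impact vy=-8.976
  bounce: vy ← 0.72·8.976 = 6.463
Arc 3: start y=0.000, vy=6.463 → t=1.319, apex=2.131, x_land=41.331, impact vy=-6.463
  bounce: vy ← 0.72·6.463 = 4.653
Arc 4: start y=0.000, vy=4.653 → t=0.950, apex=1.105, x_land=48.577, impact vy=-4.653
  bounce: vy ← 0.72·4.653 = 3.350

1 2.266 7.930 17.290
2 1.832 4.111 31.267
3 1.319 2.131 41.331
4 0.950 1.105 48.577
final: 48.577 3.350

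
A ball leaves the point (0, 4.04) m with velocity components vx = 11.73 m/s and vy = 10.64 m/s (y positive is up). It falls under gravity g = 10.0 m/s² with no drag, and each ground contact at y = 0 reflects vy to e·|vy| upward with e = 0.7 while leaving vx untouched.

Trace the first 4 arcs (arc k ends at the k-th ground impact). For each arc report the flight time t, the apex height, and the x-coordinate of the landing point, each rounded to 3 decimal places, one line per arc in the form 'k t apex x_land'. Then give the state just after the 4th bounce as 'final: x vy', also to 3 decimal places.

1 2.457 9.700 28.819
2 1.950 4.753 51.693
3 1.365 2.329 67.705
4 0.956 1.141 78.913
final: 78.913 3.344

Arc 1: start y=4.040, vy=10.640 → t=2.457, apex=9.700, x_land=28.819, impact vy=-13.929
  bounce: vy ← 0.7·13.929 = 9.750
Arc 2: start y=0.000, vy=9.750 → t=1.950, apex=4.753, x_land=51.693, impact vy=-9.750
  bounce: vy ← 0.7·9.750 = 6.825
Arc 3: start y=0.000, vy=6.825 → t=1.365, apex=2.329, x_land=67.705, impact vy=-6.825
  bounce: vy ← 0.7·6.825 = 4.778
Arc 4: start y=0.000, vy=4.778 → t=0.956, apex=1.141, x_land=78.913, impact vy=-4.778
  bounce: vy ← 0.7·4.778 = 3.344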